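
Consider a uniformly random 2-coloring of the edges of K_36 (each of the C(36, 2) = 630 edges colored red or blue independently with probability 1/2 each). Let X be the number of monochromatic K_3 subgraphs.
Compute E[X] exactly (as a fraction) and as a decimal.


Let X = Σ_S X_S over the C(36, 3) = 7140 subsets S of size 3, where X_S = 1 if the K_3 on S is monochromatic.
For a fixed S, the K_3 on S has C(3, 2) = 3 edges. P[all 3 edges red] = (1/2)^3, and likewise for blue, so P[monochromatic] = 2·(1/2)^3 = 2^{1 − 3} = 1/4.
Summing: E[X] = C(36, 3) · 2^{1 − 3} = 7140 · 1/4 = 1785.
Numerically: E[X] ≈ 1785.00000.

E[X] = C(36,3)·2^(1−C(3,2)) = 1785 ≈ 1785.00000.


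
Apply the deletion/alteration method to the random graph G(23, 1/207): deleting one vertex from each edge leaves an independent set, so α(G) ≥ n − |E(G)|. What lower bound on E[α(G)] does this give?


E[|E(G)|] = C(23, 2)·p = 253 · (1/207) = 11/9.
E[α(G)] ≥ n − E[|E(G)|] = 23 − 11/9 = 196/9.
Numerically: ≈ 21.777778.
(This is only a lower bound; the true E[α(G)] may be larger.)

E[α(G)] ≥ 196/9 ≈ 21.777778.


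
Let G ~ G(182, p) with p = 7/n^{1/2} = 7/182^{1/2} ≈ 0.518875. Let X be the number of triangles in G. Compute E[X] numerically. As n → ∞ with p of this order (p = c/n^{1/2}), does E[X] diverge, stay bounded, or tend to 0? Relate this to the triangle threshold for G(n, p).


Number of potential triangles: C(182, 3) = 988260.
Each occurs with probability p³ ≈ (0.518875)³ ≈ 1.39696987e-01.
By linearity: E[X] = C(182, 3)·p³ ≈ 988260 · 1.39696987e-01 ≈ 138056.943979.
Since α = 1/2 < 1, p = c/n^{1/2} ≫ 1/n is above the triangle threshold p ~ 1/n. Asymptotically E[X] ~ (c³/6)·n^{3(1−α)} = (7³/6)·n^{1.5} → ∞; triangles are abundant w.h.p.

E[X] ≈ 138056.943979; in regime p = Θ(1/n^{1/2}) E[X] diverges (above the triangle threshold p ~ 1/n).


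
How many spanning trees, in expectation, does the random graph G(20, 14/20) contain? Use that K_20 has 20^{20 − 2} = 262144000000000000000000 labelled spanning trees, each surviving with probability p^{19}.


K_20 has 20^{20 − 2} = 262144000000000000000000 labelled spanning trees.
For each such spanning tree H, let X_H = 1 if all 19 edges of H are present in G. Then P[X_H = 1] = p^{19} = (7/10)^{19} = 11398895185373143/10000000000000000000.
By linearity of expectation: E[X] = Σ_H E[X_H] = 262144000000000000000000 · p^{19} = 262144000000000000000000 · 11398895185373143/10000000000000000000 = 1494075989737228599296/5.
Numerically: E[X] ≈ 2.988e+20.

E[X] = 262144000000000000000000 · (7/10)^{19} = 1494075989737228599296/5 ≈ 2.988e+20.


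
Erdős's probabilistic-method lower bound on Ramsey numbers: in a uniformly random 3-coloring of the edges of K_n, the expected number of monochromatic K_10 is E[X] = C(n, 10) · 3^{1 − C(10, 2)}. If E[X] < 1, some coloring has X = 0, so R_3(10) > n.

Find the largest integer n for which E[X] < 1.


We need C(n, 10) · 3^{1 − 45} < 1, i.e. C(n, 10) < 3^{45 − 1} = 984770902183611232881.
Check values of n near the boundary:
  n = 568: C(568, 10) = 889446337783744949208; 889446337783744949208 < 984770902183611232881? YES
  n = 569: C(569, 10) = 905357721286137524328; 905357721286137524328 < 984770902183611232881? YES
  n = 570: C(570, 10) = 921524823451961408691; 921524823451961408691 < 984770902183611232881? YES
  n = 571: C(571, 10) = 937951290893172842001; 937951290893172842001 < 984770902183611232881? YES
  n = 572: C(572, 10) = 954640815642161682606; 954640815642161682606 < 984770902183611232881? YES
  n = 573: C(573, 10) = 971597135635805762226; 971597135635805762226 < 984770902183611232881? YES
  n = 574: C(574, 10) = 988824035203816502691; 988824035203816502691 < 984770902183611232881? NO
  n = 575: C(575, 10) = 1006325345561406175305; 1006325345561406175305 < 984770902183611232881? NO
  n = 576: C(576, 10) = 1024104945306307344480; 1024104945306307344480 < 984770902183611232881? NO
The largest n with C(n, 10) < 984770902183611232881 is n = 573 (where E[X] = 35985079097622435638/36472996377170786403 ≈ 0.9866225). Hence R_3(10) > 573, i.e. R_3(10) ≥ 574.

Largest n = 573; hence R_3(10) > 573.


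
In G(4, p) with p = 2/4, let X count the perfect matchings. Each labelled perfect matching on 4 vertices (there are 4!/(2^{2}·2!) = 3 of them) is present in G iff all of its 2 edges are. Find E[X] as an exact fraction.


K_4 has 4!/(2^{2}·2!) = 3 labelled perfect matchings.
For each such perfect matching H, let X_H = 1 if all 2 edges of H are present in G. Then P[X_H = 1] = p^{2} = (1/2)^{2} = 1/4.
Summing the indicators: E[X] = Σ_H E[X_H] = 3 · p^{2} = 3 · 1/4 = 3/4.
Numerically: E[X] ≈ 0.75.

E[X] = 3 · (1/2)^{2} = 3/4 ≈ 0.75.


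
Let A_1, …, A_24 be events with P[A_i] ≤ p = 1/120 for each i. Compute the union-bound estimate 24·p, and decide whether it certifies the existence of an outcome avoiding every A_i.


Union bound: P[∪_{i=1}^{24} A_i] ≤ Σ_i P[A_i] ≤ 24·p = 24·(1/120) = 1/5.
Numerically: 1/5 ≈ 0.200.
Is 1/5 < 1? YES.
Since P[∪ A_i] ≤ 1/5 < 1, the complement has P[∩ A_i^c] ≥ 1 − 1/5 = 4/5 > 0, so some outcome avoids every A_i.

24·p = 1/5 ≈ 0.200; existence CERTIFIED by the union bound.


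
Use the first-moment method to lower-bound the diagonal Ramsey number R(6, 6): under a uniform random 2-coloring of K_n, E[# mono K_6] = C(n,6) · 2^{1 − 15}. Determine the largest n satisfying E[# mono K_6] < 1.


We need C(n, 6) · 2^{1 − 15} < 1, i.e. C(n, 6) < 2^{15 − 1} = 16384.
Check values of n near the boundary:
  n = 11: C(11, 6) = 462; 462 < 16384? YES
  n = 12: C(12, 6) = 924; 924 < 16384? YES
  n = 13: C(13, 6) = 1716; 1716 < 16384? YES
  n = 14: C(14, 6) = 3003; 3003 < 16384? YES
  n = 15: C(15, 6) = 5005; 5005 < 16384? YES
  n = 16: C(16, 6) = 8008; 8008 < 16384? YES
  n = 17: C(17, 6) = 12376; 12376 < 16384? YES
  n = 18: C(18, 6) = 18564; 18564 < 16384? NO
  n = 19: C(19, 6) = 27132; 27132 < 16384? NO
The largest n with C(n, 6) < 16384 is n = 17 (where E[X] = 1547/2048 ≈ 0.7553711). Hence R(6, 6) > 17, i.e. R(6, 6) ≥ 18.

Largest n = 17; hence R(6, 6) > 17.


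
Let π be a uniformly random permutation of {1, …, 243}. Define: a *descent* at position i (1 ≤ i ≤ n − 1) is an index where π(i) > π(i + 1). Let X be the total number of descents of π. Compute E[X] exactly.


Write X = Σ X_I over i = 1, …, 242, with X_I the indicator of one descent.
There are 242 indicators.
For each fixed i, the pair (π(i), π(i+1)) is a uniformly random ordered pair of distinct values from {1, …, 243}; by symmetry P[π(i) > π(i+1)] = 1/2.
By linearity: E[X] = 242 · (1/2) = (243 − 1) · (1/2) = 121 ≈ 121.0000.

E[X] = 121 = 121.0000.


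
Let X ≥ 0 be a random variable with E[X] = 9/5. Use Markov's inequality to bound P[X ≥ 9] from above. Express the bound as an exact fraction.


μ = E[X] = 9/5, a = 9.
Markov: P[X ≥ 9] ≤ μ/a = (9/5)/9 = 1/5.
Numerically: ≈ 0.200.
(Since a = 9 > μ = 1.800, the bound 1/5 is < 1 and informative.)

P[X ≥ 9] ≤ 1/5 ≈ 0.200.


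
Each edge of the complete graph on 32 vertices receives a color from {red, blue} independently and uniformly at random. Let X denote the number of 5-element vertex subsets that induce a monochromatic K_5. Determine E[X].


Let X = Σ_S X_S over the C(32, 5) = 201376 subsets S of size 5, where X_S = 1 if the K_5 on S is monochromatic.
For a fixed S, the K_5 on S has C(5, 2) = 10 edges. P[all 10 edges red] = (1/2)^10, and likewise for blue, so P[monochromatic] = 2·(1/2)^10 = 2^{1 − 10} = 1/512.
Summing: E[X] = C(32, 5) · 2^{1 − 10} = 201376 · 1/512 = 6293/16.
Numerically: E[X] ≈ 393.31250.

E[X] = C(32,5)·2^(1−C(5,2)) = 6293/16 ≈ 393.31250.


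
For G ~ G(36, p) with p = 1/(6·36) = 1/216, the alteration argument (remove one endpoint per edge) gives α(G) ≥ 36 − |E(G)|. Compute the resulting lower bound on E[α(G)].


E[|E(G)|] = C(36, 2)·p = 630 · (1/216) = 35/12.
E[α(G)] ≥ n − E[|E(G)|] = 36 − 35/12 = 397/12.
Numerically: ≈ 33.0833.
(This is only a lower bound; the true E[α(G)] may be larger.)

E[α(G)] ≥ 397/12 ≈ 33.0833.


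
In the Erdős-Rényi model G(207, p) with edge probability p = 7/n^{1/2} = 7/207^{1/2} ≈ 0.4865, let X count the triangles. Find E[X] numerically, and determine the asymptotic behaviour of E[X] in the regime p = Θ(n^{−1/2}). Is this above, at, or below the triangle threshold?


Number of potential triangles: C(207, 3) = 1456935.
Each occurs with probability p³ ≈ (0.4865)³ ≈ 1.151698e-01.
By linearity: E[X] = C(207, 3)·p³ ≈ 1456935 · 1.151698e-01 ≈ 167794.9084.
Since α = 1/2 < 1, p = c/n^{1/2} ≫ 1/n is above the triangle threshold p ~ 1/n. Asymptotically E[X] ~ (c³/6)·n^{3(1−α)} = (7³/6)·n^{1.5} → ∞; triangles are abundant w.h.p.

E[X] ≈ 167794.9084; in regime p = Θ(1/n^{1/2}) E[X] diverges (above the triangle threshold p ~ 1/n).


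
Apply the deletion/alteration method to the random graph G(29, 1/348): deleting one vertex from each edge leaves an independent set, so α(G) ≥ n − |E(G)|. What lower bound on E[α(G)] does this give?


E[|E(G)|] = C(29, 2)·p = 406 · (1/348) = 7/6.
E[α(G)] ≥ n − E[|E(G)|] = 29 − 7/6 = 167/6.
Numerically: ≈ 27.8333.
(This is only a lower bound; the true E[α(G)] may be larger.)

E[α(G)] ≥ 167/6 ≈ 27.8333.


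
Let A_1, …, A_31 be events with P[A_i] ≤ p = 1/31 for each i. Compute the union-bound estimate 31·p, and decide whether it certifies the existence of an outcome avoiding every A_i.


Union bound: P[∪_{i=1}^{31} A_i] ≤ Σ_i P[A_i] ≤ 31·p = 31·(1/31) = 1.
Numerically: 1 ≈ 1.0000.
Is 1 < 1? NO.
Since the bound 1 is ≥ 1, the union bound is uninformative here; it does NOT by itself certify existence.

31·p = 1 ≈ 1.0000; existence NOT certified by the union bound.


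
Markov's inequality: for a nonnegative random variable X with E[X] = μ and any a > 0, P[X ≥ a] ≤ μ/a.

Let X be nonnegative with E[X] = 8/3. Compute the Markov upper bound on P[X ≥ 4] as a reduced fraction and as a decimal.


μ = E[X] = 8/3, a = 4.
Markov: P[X ≥ 4] ≤ μ/a = (8/3)/4 = 2/3.
Numerically: ≈ 0.666667.
(Since a = 4 > μ = 2.666667, the bound 2/3 is < 1 and informative.)

P[X ≥ 4] ≤ 2/3 ≈ 0.666667.


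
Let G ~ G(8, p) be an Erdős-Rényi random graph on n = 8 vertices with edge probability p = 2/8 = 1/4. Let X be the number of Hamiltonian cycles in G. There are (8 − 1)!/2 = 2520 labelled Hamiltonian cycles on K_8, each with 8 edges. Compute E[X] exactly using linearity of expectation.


K_8 has (8 − 1)!/2 = 2520 labelled Hamiltonian cycles.
For each such Hamiltonian cycle H, let X_H = 1 if all 8 edges of H are present in G. Then P[X_H = 1] = p^{8} = (1/4)^{8} = 1/65536.
By linearity: E[X] = Σ_H E[X_H] = 2520 · p^{8} = 2520 · 1/65536 = 315/8192.
Numerically: E[X] ≈ 0.03845.

E[X] = 2520 · (1/4)^{8} = 315/8192 ≈ 0.03845.


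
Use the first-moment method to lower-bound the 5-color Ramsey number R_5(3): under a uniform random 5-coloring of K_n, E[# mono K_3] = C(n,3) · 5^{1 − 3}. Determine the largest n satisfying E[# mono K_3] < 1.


We need C(n, 3) · 5^{1 − 3} < 1, i.e. C(n, 3) < 5^{3 − 1} = 25.
Check values of n near the boundary:
  n = 4: C(4, 3) = 4; 4 < 25? YES
  n = 5: C(5, 3) = 10; 10 < 25? YES
  n = 6: C(6, 3) = 20; 20 < 25? YES
  n = 7: C(7, 3) = 35; 35 < 25? NO
The largest n with C(n, 3) < 25 is n = 6 (where E[X] = 4/5 ≈ 0.800000). Hence R_5(3) > 6, i.e. R_5(3) ≥ 7.

Largest n = 6; hence R_5(3) > 6.


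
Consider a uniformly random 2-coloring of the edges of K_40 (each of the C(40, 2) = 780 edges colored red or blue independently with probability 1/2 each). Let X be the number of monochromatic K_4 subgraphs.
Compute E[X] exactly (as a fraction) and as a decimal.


Let X = Σ_S X_S over the C(40, 4) = 91390 subsets S of size 4, where X_S = 1 if the K_4 on S is monochromatic.
For a fixed S, the K_4 on S has C(4, 2) = 6 edges. P[all 6 edges red] = (1/2)^6, and likewise for blue, so P[monochromatic] = 2·(1/2)^6 = 2^{1 − 6} = 1/32.
Summing: E[X] = C(40, 4) · 2^{1 − 6} = 91390 · 1/32 = 45695/16.
Numerically: E[X] ≈ 2855.93750.

E[X] = C(40,4)·2^(1−C(4,2)) = 45695/16 ≈ 2855.93750.


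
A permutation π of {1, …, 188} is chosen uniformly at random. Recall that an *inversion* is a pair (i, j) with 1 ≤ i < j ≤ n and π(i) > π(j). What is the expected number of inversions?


Write X = Σ X_I over the C(188, 2) = 17578 pairs i < j, with X_I the indicator of one inversion.
There are 17578 indicators.
For each fixed pair i < j, the values π(i) and π(j) are two distinct elements of {1, …, 188} in uniformly random order; by symmetry P[π(i) > π(j)] = 1/2.
By linearity: E[X] = 17578 · (1/2) = C(188, 2) · (1/2) = 17578/2 = 8789 ≈ 8789.00000.

E[X] = 8789 = 8789.00000.


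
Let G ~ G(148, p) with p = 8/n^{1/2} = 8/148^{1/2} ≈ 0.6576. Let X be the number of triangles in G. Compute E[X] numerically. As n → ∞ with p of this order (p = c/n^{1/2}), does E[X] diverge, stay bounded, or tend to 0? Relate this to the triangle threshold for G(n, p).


Number of potential triangles: C(148, 3) = 529396.
Each occurs with probability p³ ≈ (0.6576)³ ≈ 2.8436582e-01.
By linearity: E[X] = C(148, 3)·p³ ≈ 529396 · 2.8436582e-01 ≈ 150542.12546.
Since α = 1/2 < 1, p = c/n^{1/2} ≫ 1/n is above the triangle threshold p ~ 1/n. Asymptotically E[X] ~ (c³/6)·n^{3(1−α)} = (8³/6)·n^{1.5} → ∞; triangles are abundant w.h.p.

E[X] ≈ 150542.12546; in regime p = Θ(1/n^{1/2}) E[X] diverges (above the triangle threshold p ~ 1/n).


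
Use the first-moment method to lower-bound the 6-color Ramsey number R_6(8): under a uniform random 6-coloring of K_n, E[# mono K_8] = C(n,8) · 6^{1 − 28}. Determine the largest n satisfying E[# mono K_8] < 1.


We need C(n, 8) · 6^{1 − 28} < 1, i.e. C(n, 8) < 6^{28 − 1} = 1023490369077469249536.
Check values of n near the boundary:
  n = 1594: C(1594, 8) = 1015652773590544255167; 1015652773590544255167 < 1023490369077469249536? YES
  n = 1595: C(1595, 8) = 1020772636343363633895; 1020772636343363633895 < 1023490369077469249536? YES
  n = 1596: C(1596, 8) = 1025915067760710553965; 1025915067760710553965 < 1023490369077469249536? NO
  n = 1597: C(1597, 8) = 1031080153060953275445; 1031080153060953275445 < 1023490369077469249536? NO
The largest n with C(n, 8) < 1023490369077469249536 is n = 1595 (where E[X] = 113419181815929292655/113721152119718805504 ≈ 0.99734). Hence R_6(8) > 1595, i.e. R_6(8) ≥ 1596.

Largest n = 1595; hence R_6(8) > 1595.


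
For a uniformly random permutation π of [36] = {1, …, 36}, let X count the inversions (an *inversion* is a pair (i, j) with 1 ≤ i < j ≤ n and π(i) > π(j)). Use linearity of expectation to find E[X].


Write X = Σ X_I over the C(36, 2) = 630 pairs i < j, with X_I the indicator of one inversion.
There are 630 indicators.
For each fixed pair i < j, the values π(i) and π(j) are two distinct elements of {1, …, 36} in uniformly random order; by symmetry P[π(i) > π(j)] = 1/2.
By linearity: E[X] = 630 · (1/2) = C(36, 2) · (1/2) = 630/2 = 315 ≈ 315.00000.

E[X] = 315 = 315.00000.


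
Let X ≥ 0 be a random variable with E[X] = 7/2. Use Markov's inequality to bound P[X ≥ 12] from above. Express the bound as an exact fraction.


μ = E[X] = 7/2, a = 12.
Markov: P[X ≥ 12] ≤ μ/a = (7/2)/12 = 7/24.
Numerically: ≈ 0.291667.
(Since a = 12 > μ = 3.500000, the bound 7/24 is < 1 and informative.)

P[X ≥ 12] ≤ 7/24 ≈ 0.291667.


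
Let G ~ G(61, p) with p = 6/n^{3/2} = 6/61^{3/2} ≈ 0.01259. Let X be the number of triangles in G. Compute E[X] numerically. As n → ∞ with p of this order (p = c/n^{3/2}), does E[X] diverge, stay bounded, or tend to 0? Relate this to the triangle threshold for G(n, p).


Number of potential triangles: C(61, 3) = 35990.
Each occurs with probability p³ ≈ (0.01259)³ ≈ 1.997420e-06.
By linearity: E[X] = C(61, 3)·p³ ≈ 35990 · 1.997420e-06 ≈ 0.0719.
Since α = 3/2 > 1, p = c/n^{3/2} = o(1/n) is below the triangle threshold p ~ 1/n. Asymptotically E[X] ~ (c³/6)·n^{3(1−α)} = (6³/6)·n^{-1.5} → 0, so by Markov's inequality G has no triangles w.h.p.

E[X] ≈ 0.0719; in regime p = Θ(1/n^{3/2}) E[X] tends to 0 (below the triangle threshold p ~ 1/n).


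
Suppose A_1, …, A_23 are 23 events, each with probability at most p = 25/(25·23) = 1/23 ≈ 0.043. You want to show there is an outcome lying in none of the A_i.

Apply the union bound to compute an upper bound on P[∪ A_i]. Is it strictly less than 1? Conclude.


Union bound: P[∪_{i=1}^{23} A_i] ≤ Σ_i P[A_i] ≤ 23·p = 23·(1/23) = 1.
Numerically: 1 ≈ 1.000.
Is 1 < 1? NO.
Since the bound 1 is ≥ 1, the union bound is uninformative here; it does NOT by itself certify existence.

23·p = 1 ≈ 1.000; existence NOT certified by the union bound.


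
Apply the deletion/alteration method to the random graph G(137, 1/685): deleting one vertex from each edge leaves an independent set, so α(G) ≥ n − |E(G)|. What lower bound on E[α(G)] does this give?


E[|E(G)|] = C(137, 2)·p = 9316 · (1/685) = 68/5.
E[α(G)] ≥ n − E[|E(G)|] = 137 − 68/5 = 617/5.
Numerically: ≈ 123.400.
(This is only a lower bound; the true E[α(G)] may be larger.)

E[α(G)] ≥ 617/5 ≈ 123.400.


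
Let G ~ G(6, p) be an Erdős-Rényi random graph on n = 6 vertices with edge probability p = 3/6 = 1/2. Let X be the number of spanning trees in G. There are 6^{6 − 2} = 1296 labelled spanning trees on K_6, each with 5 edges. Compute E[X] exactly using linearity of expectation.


K_6 has 6^{6 − 2} = 1296 labelled spanning trees.
For each such spanning tree H, let X_H = 1 if all 5 edges of H are present in G. Then P[X_H = 1] = p^{5} = (1/2)^{5} = 1/32.
Summing the indicators: E[X] = Σ_H E[X_H] = 1296 · p^{5} = 1296 · 1/32 = 81/2.
Numerically: E[X] ≈ 40.5.

E[X] = 1296 · (1/2)^{5} = 81/2 ≈ 40.5.


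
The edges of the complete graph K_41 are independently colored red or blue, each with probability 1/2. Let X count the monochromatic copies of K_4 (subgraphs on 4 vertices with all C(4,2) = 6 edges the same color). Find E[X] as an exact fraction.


Let X = Σ_S X_S over the C(41, 4) = 101270 subsets S of size 4, where X_S = 1 if the K_4 on S is monochromatic.
For a fixed S, the K_4 on S has C(4, 2) = 6 edges. P[all 6 edges red] = (1/2)^6, and likewise for blue, so P[monochromatic] = 2·(1/2)^6 = 2^{1 − 6} = 1/32.
By linearity: E[X] = C(41, 4) · 2^{1 − 6} = 101270 · 1/32 = 50635/16.
Numerically: E[X] ≈ 3164.688.

E[X] = C(41,4)·2^(1−C(4,2)) = 50635/16 ≈ 3164.688.


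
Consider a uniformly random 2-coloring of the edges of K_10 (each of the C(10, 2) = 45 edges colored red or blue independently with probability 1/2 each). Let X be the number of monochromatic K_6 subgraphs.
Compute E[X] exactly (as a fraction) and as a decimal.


Let X = Σ_S X_S over the C(10, 6) = 210 subsets S of size 6, where X_S = 1 if the K_6 on S is monochromatic.
For a fixed S, the K_6 on S has C(6, 2) = 15 edges. P[all 15 edges red] = (1/2)^15, and likewise for blue, so P[monochromatic] = 2·(1/2)^15 = 2^{1 − 15} = 1/16384.
By linearity of expectation: E[X] = C(10, 6) · 2^{1 − 15} = 210 · 1/16384 = 105/8192.
Numerically: E[X] ≈ 0.0128.

E[X] = C(10,6)·2^(1−C(6,2)) = 105/8192 ≈ 0.0128.


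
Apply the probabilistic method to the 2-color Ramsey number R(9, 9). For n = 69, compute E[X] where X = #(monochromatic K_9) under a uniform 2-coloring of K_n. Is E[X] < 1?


E[X] = C(69, 9) · 2^{1 − 36} = 56672074888 · 2^{−35} = 56672074888/34359738368.
As a reduced fraction: E[X] = 7084009361/4294967296 ≈ 1.64937.
Is E[X] < 1? NO.
Since E[X] ≥ 1, the first-moment bound is inconclusive at n = 69; it does NOT by itself certify R(9, 9) > 69.

E[X] = 7084009361/4294967296 ≈ 1.64937; E[X] ≥ 1; first-moment method inconclusive here.


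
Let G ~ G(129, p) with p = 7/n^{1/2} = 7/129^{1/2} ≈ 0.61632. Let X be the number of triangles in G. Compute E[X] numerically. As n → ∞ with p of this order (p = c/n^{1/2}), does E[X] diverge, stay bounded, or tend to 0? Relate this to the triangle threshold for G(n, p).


Number of potential triangles: C(129, 3) = 349504.
Each occurs with probability p³ ≈ (0.61632)³ ≈ 2.3410439e-01.
By linearity: E[X] = C(129, 3)·p³ ≈ 349504 · 2.3410439e-01 ≈ 81820.42012.
Since α = 1/2 < 1, p = c/n^{1/2} ≫ 1/n is above the triangle threshold p ~ 1/n. Asymptotically E[X] ~ (c³/6)·n^{3(1−α)} = (7³/6)·n^{1.5} → ∞; triangles are abundant w.h.p.

E[X] ≈ 81820.42012; in regime p = Θ(1/n^{1/2}) E[X] diverges (above the triangle threshold p ~ 1/n).


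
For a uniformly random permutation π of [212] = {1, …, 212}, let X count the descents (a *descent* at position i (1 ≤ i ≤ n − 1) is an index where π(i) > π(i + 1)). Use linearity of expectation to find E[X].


Write X = Σ X_I over i = 1, …, 211, with X_I the indicator of one descent.
There are 211 indicators.
For each fixed i, the pair (π(i), π(i+1)) is a uniformly random ordered pair of distinct values from {1, …, 212}; by symmetry P[π(i) > π(i+1)] = 1/2.
By linearity: E[X] = 211 · (1/2) = (212 − 1) · (1/2) = 211/2 ≈ 105.50000.

E[X] = 211/2 = 105.50000.


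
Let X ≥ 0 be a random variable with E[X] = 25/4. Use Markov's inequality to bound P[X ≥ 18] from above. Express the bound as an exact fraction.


μ = E[X] = 25/4, a = 18.
Markov: P[X ≥ 18] ≤ μ/a = (25/4)/18 = 25/72.
Numerically: ≈ 0.347.
(Since a = 18 > μ = 6.250, the bound 25/72 is < 1 and informative.)

P[X ≥ 18] ≤ 25/72 ≈ 0.347.


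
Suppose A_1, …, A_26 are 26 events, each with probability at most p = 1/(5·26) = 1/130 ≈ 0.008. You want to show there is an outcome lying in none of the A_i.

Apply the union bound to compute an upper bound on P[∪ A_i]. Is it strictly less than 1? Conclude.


Union bound: P[∪_{i=1}^{26} A_i] ≤ Σ_i P[A_i] ≤ 26·p = 26·(1/130) = 1/5.
Numerically: 1/5 ≈ 0.200.
Is 1/5 < 1? YES.
Since P[∪ A_i] ≤ 1/5 < 1, the complement has P[∩ A_i^c] ≥ 1 − 1/5 = 4/5 > 0, so some outcome avoids every A_i.

26·p = 1/5 ≈ 0.200; existence CERTIFIED by the union bound.


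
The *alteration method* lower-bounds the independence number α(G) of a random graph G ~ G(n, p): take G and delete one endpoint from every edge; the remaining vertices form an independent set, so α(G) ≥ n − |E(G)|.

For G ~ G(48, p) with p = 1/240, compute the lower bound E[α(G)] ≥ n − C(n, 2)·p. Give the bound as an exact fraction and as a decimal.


E[|E(G)|] = C(48, 2)·p = 1128 · (1/240) = 47/10.
E[α(G)] ≥ n − E[|E(G)|] = 48 − 47/10 = 433/10.
Numerically: ≈ 43.300.
(This is only a lower bound; the true E[α(G)] may be larger.)

E[α(G)] ≥ 433/10 ≈ 43.300.


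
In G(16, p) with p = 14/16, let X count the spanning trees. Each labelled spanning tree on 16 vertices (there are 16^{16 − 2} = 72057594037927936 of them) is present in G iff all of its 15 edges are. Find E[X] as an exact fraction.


K_16 has 16^{16 − 2} = 72057594037927936 labelled spanning trees.
For each such spanning tree H, let X_H = 1 if all 15 edges of H are present in G. Then P[X_H = 1] = p^{15} = (7/8)^{15} = 4747561509943/35184372088832.
By linearity: E[X] = Σ_H E[X_H] = 72057594037927936 · p^{15} = 72057594037927936 · 4747561509943/35184372088832 = 9723005972363264.
Numerically: E[X] ≈ 9.723e+15.

E[X] = 72057594037927936 · (7/8)^{15} = 9723005972363264 ≈ 9.723e+15.


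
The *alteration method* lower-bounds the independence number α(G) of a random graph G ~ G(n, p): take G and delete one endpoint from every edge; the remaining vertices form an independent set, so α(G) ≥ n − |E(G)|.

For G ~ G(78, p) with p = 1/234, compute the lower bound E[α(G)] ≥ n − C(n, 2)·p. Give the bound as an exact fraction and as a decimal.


E[|E(G)|] = C(78, 2)·p = 3003 · (1/234) = 77/6.
E[α(G)] ≥ n − E[|E(G)|] = 78 − 77/6 = 391/6.
Numerically: ≈ 65.167.
(This is only a lower bound; the true E[α(G)] may be larger.)

E[α(G)] ≥ 391/6 ≈ 65.167.


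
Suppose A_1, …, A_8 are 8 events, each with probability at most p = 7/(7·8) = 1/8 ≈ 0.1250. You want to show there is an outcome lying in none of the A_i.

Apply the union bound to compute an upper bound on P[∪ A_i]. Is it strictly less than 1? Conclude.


Union bound: P[∪_{i=1}^{8} A_i] ≤ Σ_i P[A_i] ≤ 8·p = 8·(1/8) = 1.
Numerically: 1 ≈ 1.0000.
Is 1 < 1? NO.
Since the bound 1 is ≥ 1, the union bound is uninformative here; it does NOT by itself certify existence.

8·p = 1 ≈ 1.0000; existence NOT certified by the union bound.


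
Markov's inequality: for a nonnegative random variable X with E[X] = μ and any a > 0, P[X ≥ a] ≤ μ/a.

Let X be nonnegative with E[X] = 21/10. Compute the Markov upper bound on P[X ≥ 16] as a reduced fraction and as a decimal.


μ = E[X] = 21/10, a = 16.
Markov: P[X ≥ 16] ≤ μ/a = (21/10)/16 = 21/160.
Numerically: ≈ 0.13125.
(Since a = 16 > μ = 2.10000, the bound 21/160 is < 1 and informative.)

P[X ≥ 16] ≤ 21/160 ≈ 0.13125.


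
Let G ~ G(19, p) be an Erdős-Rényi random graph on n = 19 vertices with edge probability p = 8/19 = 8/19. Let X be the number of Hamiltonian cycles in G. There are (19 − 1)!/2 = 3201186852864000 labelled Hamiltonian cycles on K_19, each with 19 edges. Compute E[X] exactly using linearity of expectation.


K_19 has (19 − 1)!/2 = 3201186852864000 labelled Hamiltonian cycles.
For each such Hamiltonian cycle H, let X_H = 1 if all 19 edges of H are present in G. Then P[X_H = 1] = p^{19} = (8/19)^{19} = 144115188075855872/1978419655660313589123979.
By linearity: E[X] = Σ_H E[X_H] = 3201186852864000 · p^{19} = 3201186852864000 · 144115188075855872/1978419655660313589123979 = 461339645366452518590934417408000/1978419655660313589123979.
Numerically: E[X] ≈ 2.33e+08.

E[X] = 3201186852864000 · (8/19)^{19} = 461339645366452518590934417408000/1978419655660313589123979 ≈ 2.33e+08.


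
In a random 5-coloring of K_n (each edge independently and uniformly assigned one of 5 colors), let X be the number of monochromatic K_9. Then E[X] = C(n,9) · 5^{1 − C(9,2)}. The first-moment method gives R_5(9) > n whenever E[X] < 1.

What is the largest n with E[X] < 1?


We need C(n, 9) · 5^{1 − 36} < 1, i.e. C(n, 9) < 5^{36 − 1} = 2910383045673370361328125.
Check values of n near the boundary:
  n = 2170: C(2170, 9) = 2891746779868845075610510; 2891746779868845075610510 < 2910383045673370361328125? YES
  n = 2171: C(2171, 9) = 2903784578674959601827205; 2903784578674959601827205 < 2910383045673370361328125? YES
  n = 2172: C(2172, 9) = 2915866900084148060642020; 2915866900084148060642020 < 2910383045673370361328125? NO
  n = 2173: C(2173, 9) = 2927993888115921319674265; 2927993888115921319674265 < 2910383045673370361328125? NO
The largest n with C(n, 9) < 2910383045673370361328125 is n = 2171 (where E[X] = 580756915734991920365441/582076609134674072265625 ≈ 0.9977328). Hence R_5(9) > 2171, i.e. R_5(9) ≥ 2172.

Largest n = 2171; hence R_5(9) > 2171.


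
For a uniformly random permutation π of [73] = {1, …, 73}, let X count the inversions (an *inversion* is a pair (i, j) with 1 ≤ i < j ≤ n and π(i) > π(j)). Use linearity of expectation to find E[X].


Write X = Σ X_I over the C(73, 2) = 2628 pairs i < j, with X_I the indicator of one inversion.
There are 2628 indicators.
For each fixed pair i < j, the values π(i) and π(j) are two distinct elements of {1, …, 73} in uniformly random order; by symmetry P[π(i) > π(j)] = 1/2.
By linearity: E[X] = 2628 · (1/2) = C(73, 2) · (1/2) = 2628/2 = 1314 ≈ 1314.0000.

E[X] = 1314 = 1314.0000.


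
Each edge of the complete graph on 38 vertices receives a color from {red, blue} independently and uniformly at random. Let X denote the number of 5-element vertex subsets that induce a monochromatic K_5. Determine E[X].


Let X = Σ_S X_S over the C(38, 5) = 501942 subsets S of size 5, where X_S = 1 if the K_5 on S is monochromatic.
For a fixed S, the K_5 on S has C(5, 2) = 10 edges. P[all 10 edges red] = (1/2)^10, and likewise for blue, so P[monochromatic] = 2·(1/2)^10 = 2^{1 − 10} = 1/512.
By linearity of expectation: E[X] = C(38, 5) · 2^{1 − 10} = 501942 · 1/512 = 250971/256.
Numerically: E[X] ≈ 980.3555.

E[X] = C(38,5)·2^(1−C(5,2)) = 250971/256 ≈ 980.3555.


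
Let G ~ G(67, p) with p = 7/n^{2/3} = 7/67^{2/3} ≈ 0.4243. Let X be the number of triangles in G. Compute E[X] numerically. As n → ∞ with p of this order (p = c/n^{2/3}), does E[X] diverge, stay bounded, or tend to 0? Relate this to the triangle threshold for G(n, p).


Number of potential triangles: C(67, 3) = 47905.
Each occurs with probability p³ ≈ (0.4243)³ ≈ 7.640900e-02.
By linearity: E[X] = C(67, 3)·p³ ≈ 47905 · 7.640900e-02 ≈ 3660.3731.
Since α = 2/3 < 1, p = c/n^{2/3} ≫ 1/n is above the triangle threshold p ~ 1/n. Asymptotically E[X] ~ (c³/6)·n^{3(1−α)} = (7³/6)·n^{1} → ∞; triangles are abundant w.h.p.

E[X] ≈ 3660.3731; in regime p = Θ(1/n^{2/3}) E[X] diverges (above the triangle threshold p ~ 1/n).


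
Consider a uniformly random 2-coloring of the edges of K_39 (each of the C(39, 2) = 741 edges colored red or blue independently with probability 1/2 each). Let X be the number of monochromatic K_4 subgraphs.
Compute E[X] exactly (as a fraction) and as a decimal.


Let X = Σ_S X_S over the C(39, 4) = 82251 subsets S of size 4, where X_S = 1 if the K_4 on S is monochromatic.
For a fixed S, the K_4 on S has C(4, 2) = 6 edges. P[all 6 edges red] = (1/2)^6, and likewise for blue, so P[monochromatic] = 2·(1/2)^6 = 2^{1 − 6} = 1/32.
By linearity: E[X] = C(39, 4) · 2^{1 − 6} = 82251 · 1/32 = 82251/32.
Numerically: E[X] ≈ 2570.34375.

E[X] = C(39,4)·2^(1−C(4,2)) = 82251/32 ≈ 2570.34375.


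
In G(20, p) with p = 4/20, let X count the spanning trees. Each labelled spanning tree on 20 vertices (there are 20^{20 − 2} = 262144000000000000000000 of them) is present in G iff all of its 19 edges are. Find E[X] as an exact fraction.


K_20 has 20^{20 − 2} = 262144000000000000000000 labelled spanning trees.
For each such spanning tree H, let X_H = 1 if all 19 edges of H are present in G. Then P[X_H = 1] = p^{19} = (1/5)^{19} = 1/19073486328125.
By linearity: E[X] = Σ_H E[X_H] = 262144000000000000000000 · p^{19} = 262144000000000000000000 · 1/19073486328125 = 68719476736/5.
Numerically: E[X] ≈ 1.374e+10.

E[X] = 262144000000000000000000 · (1/5)^{19} = 68719476736/5 ≈ 1.374e+10.


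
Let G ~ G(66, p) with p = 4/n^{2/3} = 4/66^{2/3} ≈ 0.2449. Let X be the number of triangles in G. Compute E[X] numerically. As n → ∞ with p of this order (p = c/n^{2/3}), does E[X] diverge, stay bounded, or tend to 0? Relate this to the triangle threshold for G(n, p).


Number of potential triangles: C(66, 3) = 45760.
Each occurs with probability p³ ≈ (0.2449)³ ≈ 1.469238e-02.
By linearity: E[X] = C(66, 3)·p³ ≈ 45760 · 1.469238e-02 ≈ 672.3232.
Since α = 2/3 < 1, p = c/n^{2/3} ≫ 1/n is above the triangle threshold p ~ 1/n. Asymptotically E[X] ~ (c³/6)·n^{3(1−α)} = (4³/6)·n^{1} → ∞; triangles are abundant w.h.p.

E[X] ≈ 672.3232; in regime p = Θ(1/n^{2/3}) E[X] diverges (above the triangle threshold p ~ 1/n).


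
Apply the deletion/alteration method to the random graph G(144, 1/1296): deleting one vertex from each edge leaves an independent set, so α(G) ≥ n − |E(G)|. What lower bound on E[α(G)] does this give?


E[|E(G)|] = C(144, 2)·p = 10296 · (1/1296) = 143/18.
E[α(G)] ≥ n − E[|E(G)|] = 144 − 143/18 = 2449/18.
Numerically: ≈ 136.0556.
(This is only a lower bound; the true E[α(G)] may be larger.)

E[α(G)] ≥ 2449/18 ≈ 136.0556.


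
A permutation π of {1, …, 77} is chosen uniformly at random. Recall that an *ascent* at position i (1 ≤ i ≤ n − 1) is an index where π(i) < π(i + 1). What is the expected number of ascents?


Write X = Σ X_I over i = 1, …, 76, with X_I the indicator of one ascent.
There are 76 indicators.
For each fixed i, the pair (π(i), π(i+1)) is a uniformly random ordered pair of distinct values from {1, …, 77}; by symmetry P[π(i) < π(i+1)] = 1/2.
By linearity: E[X] = 76 · (1/2) = (77 − 1) · (1/2) = 38 ≈ 38.000000.

E[X] = 38 = 38.000000.


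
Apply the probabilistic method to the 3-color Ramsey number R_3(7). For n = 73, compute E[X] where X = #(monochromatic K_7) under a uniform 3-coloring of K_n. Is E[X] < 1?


E[X] = C(73, 7) · 3^{1 − 21} = 1629348612 · 3^{−20} = 1629348612/3486784401.
As a reduced fraction: E[X] = 543116204/1162261467 ≈ 0.467293.
Is E[X] < 1? YES.
Since E[X] < 1, there exists a 3-coloring of K_{73} with no monochromatic K_7; hence R_3(7) > 73.

E[X] = 543116204/1162261467 ≈ 0.467293; E[X] < 1, so R_3(7) > 73.


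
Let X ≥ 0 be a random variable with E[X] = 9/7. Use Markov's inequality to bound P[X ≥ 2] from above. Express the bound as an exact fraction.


μ = E[X] = 9/7, a = 2.
Markov: P[X ≥ 2] ≤ μ/a = (9/7)/2 = 9/14.
Numerically: ≈ 0.643.
(Since a = 2 > μ = 1.286, the bound 9/14 is < 1 and informative.)

P[X ≥ 2] ≤ 9/14 ≈ 0.643.


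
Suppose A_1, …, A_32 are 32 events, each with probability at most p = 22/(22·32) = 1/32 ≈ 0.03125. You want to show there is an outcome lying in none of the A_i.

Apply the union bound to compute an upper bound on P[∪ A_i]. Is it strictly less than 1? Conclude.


Union bound: P[∪_{i=1}^{32} A_i] ≤ Σ_i P[A_i] ≤ 32·p = 32·(1/32) = 1.
Numerically: 1 ≈ 1.00000.
Is 1 < 1? NO.
Since the bound 1 is ≥ 1, the union bound is uninformative here; it does NOT by itself certify existence.

32·p = 1 ≈ 1.00000; existence NOT certified by the union bound.


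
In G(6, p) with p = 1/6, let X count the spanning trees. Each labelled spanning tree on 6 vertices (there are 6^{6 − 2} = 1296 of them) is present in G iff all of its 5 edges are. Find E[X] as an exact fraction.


K_6 has 6^{6 − 2} = 1296 labelled spanning trees.
For each such spanning tree H, let X_H = 1 if all 5 edges of H are present in G. Then P[X_H = 1] = p^{5} = (1/6)^{5} = 1/7776.
Summing the indicators: E[X] = Σ_H E[X_H] = 1296 · p^{5} = 1296 · 1/7776 = 1/6.
Numerically: E[X] ≈ 0.1667.

E[X] = 1296 · (1/6)^{5} = 1/6 ≈ 0.1667.


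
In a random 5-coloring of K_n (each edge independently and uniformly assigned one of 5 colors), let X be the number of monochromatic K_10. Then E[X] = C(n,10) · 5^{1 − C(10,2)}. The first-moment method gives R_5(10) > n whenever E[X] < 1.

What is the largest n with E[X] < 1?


We need C(n, 10) · 5^{1 − 45} < 1, i.e. C(n, 10) < 5^{45 − 1} = 5684341886080801486968994140625.
Check values of n near the boundary:
  n = 5387: C(5387, 10) = 5624406917627224603154306376491; 5624406917627224603154306376491 < 5684341886080801486968994140625? YES
  n = 5388: C(5388, 10) = 5634865093375880654852250419586; 5634865093375880654852250419586 < 5684341886080801486968994140625? YES
  n = 5389: C(5389, 10) = 5645340767466558997768874792926; 5645340767466558997768874792926 < 5684341886080801486968994140625? YES
  n = 5390: C(5390, 10) = 5655833965919099070255434039753; 5655833965919099070255434039753 < 5684341886080801486968994140625? YES
  n = 5391: C(5391, 10) = 5666344714787188828795213697883; 5666344714787188828795213697883 < 5684341886080801486968994140625? YES
  n = 5392: C(5392, 10) = 5676873040158402483252283957448; 5676873040158402483252283957448 < 5684341886080801486968994140625? YES
  n = 5393: C(5393, 10) = 5687418968154238267170642278008; 5687418968154238267170642278008 < 5684341886080801486968994140625? NO
The largest n with C(n, 10) < 5684341886080801486968994140625 is n = 5392 (where E[X] = 5676873040158402483252283957448/5684341886080801486968994140625 ≈ 0.9986861). Hence R_5(10) > 5392, i.e. R_5(10) ≥ 5393.

Largest n = 5392; hence R_5(10) > 5392.


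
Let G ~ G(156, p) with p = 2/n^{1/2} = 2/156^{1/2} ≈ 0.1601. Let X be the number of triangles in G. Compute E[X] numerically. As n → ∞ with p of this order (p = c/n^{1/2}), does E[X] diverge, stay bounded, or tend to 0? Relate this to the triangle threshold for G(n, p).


Number of potential triangles: C(156, 3) = 620620.
Each occurs with probability p³ ≈ (0.1601)³ ≈ 4.105850e-03.
By linearity: E[X] = C(156, 3)·p³ ≈ 620620 · 4.105850e-03 ≈ 2548.1727.
Since α = 1/2 < 1, p = c/n^{1/2} ≫ 1/n is above the triangle threshold p ~ 1/n. Asymptotically E[X] ~ (c³/6)·n^{3(1−α)} = (2³/6)·n^{1.5} → ∞; triangles are abundant w.h.p.

E[X] ≈ 2548.1727; in regime p = Θ(1/n^{1/2}) E[X] diverges (above the triangle threshold p ~ 1/n).


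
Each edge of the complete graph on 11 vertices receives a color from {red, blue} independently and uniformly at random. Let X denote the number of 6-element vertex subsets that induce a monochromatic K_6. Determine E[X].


Let X = Σ_S X_S over the C(11, 6) = 462 subsets S of size 6, where X_S = 1 if the K_6 on S is monochromatic.
For a fixed S, the K_6 on S has C(6, 2) = 15 edges. P[all 15 edges red] = (1/2)^15, and likewise for blue, so P[monochromatic] = 2·(1/2)^15 = 2^{1 − 15} = 1/16384.
By linearity: E[X] = C(11, 6) · 2^{1 − 15} = 462 · 1/16384 = 231/8192.
Numerically: E[X] ≈ 0.028.

E[X] = C(11,6)·2^(1−C(6,2)) = 231/8192 ≈ 0.028.


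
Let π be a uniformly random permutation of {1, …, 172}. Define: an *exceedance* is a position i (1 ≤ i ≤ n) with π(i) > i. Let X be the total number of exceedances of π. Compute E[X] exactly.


Write X = Σ_{i=1}^{172} X_i, where X_i = 1_{π(i) > i}.
For each fixed i, π(i) is uniform over {1, …, 172} (marginal of a uniform permutation), so P[π(i) > i] = (n − i)/n. Summing: Σ_{i=1}^{172} (n − i)/n = (0 + 1 + … + 171)/172 = 172(172 − 1)/(2·172) = (172 − 1)/2.
Hence E[X] = Σ_{i=1}^{172} (172 − i)/172 = 171/2 ≈ 85.500.

E[X] = 171/2 = 85.500.


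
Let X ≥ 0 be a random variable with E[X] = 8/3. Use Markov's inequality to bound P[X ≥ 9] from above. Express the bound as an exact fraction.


μ = E[X] = 8/3, a = 9.
Markov: P[X ≥ 9] ≤ μ/a = (8/3)/9 = 8/27.
Numerically: ≈ 0.296296.
(Since a = 9 > μ = 2.666667, the bound 8/27 is < 1 and informative.)

P[X ≥ 9] ≤ 8/27 ≈ 0.296296.


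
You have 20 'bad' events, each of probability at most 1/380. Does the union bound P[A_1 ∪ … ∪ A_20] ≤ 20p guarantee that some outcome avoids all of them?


Union bound: P[∪_{i=1}^{20} A_i] ≤ Σ_i P[A_i] ≤ 20·p = 20·(1/380) = 1/19.
Numerically: 1/19 ≈ 0.0526.
Is 1/19 < 1? YES.
Since P[∪ A_i] ≤ 1/19 < 1, the complement has P[∩ A_i^c] ≥ 1 − 1/19 = 18/19 > 0, so some outcome avoids every A_i.

20·p = 1/19 ≈ 0.0526; existence CERTIFIED by the union bound.


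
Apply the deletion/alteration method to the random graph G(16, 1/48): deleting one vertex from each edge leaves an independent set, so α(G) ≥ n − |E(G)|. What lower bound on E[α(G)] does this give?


E[|E(G)|] = C(16, 2)·p = 120 · (1/48) = 5/2.
E[α(G)] ≥ n − E[|E(G)|] = 16 − 5/2 = 27/2.
Numerically: ≈ 13.500.
(This is only a lower bound; the true E[α(G)] may be larger.)

E[α(G)] ≥ 27/2 ≈ 13.500.


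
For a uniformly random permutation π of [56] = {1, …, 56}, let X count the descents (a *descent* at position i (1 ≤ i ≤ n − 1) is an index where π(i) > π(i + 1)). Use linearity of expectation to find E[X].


Write X = Σ X_I over i = 1, …, 55, with X_I the indicator of one descent.
There are 55 indicators.
For each fixed i, the pair (π(i), π(i+1)) is a uniformly random ordered pair of distinct values from {1, …, 56}; by symmetry P[π(i) > π(i+1)] = 1/2.
By linearity: E[X] = 55 · (1/2) = (56 − 1) · (1/2) = 55/2 ≈ 27.5000.

E[X] = 55/2 = 27.5000.


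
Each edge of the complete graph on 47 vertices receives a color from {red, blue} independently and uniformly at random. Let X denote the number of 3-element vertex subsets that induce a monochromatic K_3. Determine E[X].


Let X = Σ_S X_S over the C(47, 3) = 16215 subsets S of size 3, where X_S = 1 if the K_3 on S is monochromatic.
For a fixed S, the K_3 on S has C(3, 2) = 3 edges. P[all 3 edges red] = (1/2)^3, and likewise for blue, so P[monochromatic] = 2·(1/2)^3 = 2^{1 − 3} = 1/4.
Summing: E[X] = C(47, 3) · 2^{1 − 3} = 16215 · 1/4 = 16215/4.
Numerically: E[X] ≈ 4053.7500.

E[X] = C(47,3)·2^(1−C(3,2)) = 16215/4 ≈ 4053.7500.
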